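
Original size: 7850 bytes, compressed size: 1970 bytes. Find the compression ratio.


Ratio = original / compressed = 7850 / 1970 = 3.9848

3.9848


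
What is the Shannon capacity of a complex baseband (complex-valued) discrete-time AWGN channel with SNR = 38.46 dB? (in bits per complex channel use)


SNR_linear = 10^(38.46/10) = 7014.553; C = log2(1 + SNR_linear) = log2(1 + 7014.553) = 12.7763

12.7763 bits/channel use


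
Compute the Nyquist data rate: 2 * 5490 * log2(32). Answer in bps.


Rate = 2 * B * log2(M) = 2 * 5490 * 5.0 = 54900.0

54900.0 bps


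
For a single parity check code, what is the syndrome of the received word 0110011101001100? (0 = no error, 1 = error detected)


Syndrome = XOR of all bits = 0 XOR 1 XOR 1 XOR 0 XOR 0 XOR 1 XOR 1 XOR 1 XOR 0 XOR 1 XOR 0 XOR 0 XOR 1 XOR 1 XOR 0 XOR 0 = 0

0


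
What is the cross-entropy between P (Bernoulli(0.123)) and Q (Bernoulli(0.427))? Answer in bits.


H(P,Q) = -p*log2(q) - (1-p)*log2(1-q). -0.123*log2(0.427) = 0.151006; -0.877*log2(0.573) = 0.704576. H(P,Q) = 0.151006 + 0.704576 = 0.8556

0.8556 bits


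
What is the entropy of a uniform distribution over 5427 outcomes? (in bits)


H = log2(n) = log2(5427) = 12.4059

12.4059 bits


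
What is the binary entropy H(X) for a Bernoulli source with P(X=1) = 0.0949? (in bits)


H = -p*log2(p) - (1-p)*log2(1-p). -0.0949*log2(0.0949) = 0.322418; -0.9051*log2(0.9051) = 0.130199. H = 0.322418 + 0.130199 = 0.4526

0.4526 bits


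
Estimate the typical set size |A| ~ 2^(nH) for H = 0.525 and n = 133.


log2|A_typical| = nH = 133 * 0.525 = 69.825, so |A_typical| ~ 2^69.825 = 1.046e+21

1.046e+21


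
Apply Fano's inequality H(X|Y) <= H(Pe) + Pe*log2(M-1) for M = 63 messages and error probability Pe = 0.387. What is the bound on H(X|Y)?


H(Pe) = -Pe*log2(Pe) - (1-Pe)*log2(1-Pe) = -0.387*log2(0.387) - 0.613*log2(0.613) = 0.530033 + 0.432803 = 0.9628. Pe*log2(M-1) = 0.387*log2(62) = 2.304274. Bound = H(Pe) + Pe*log2(M-1) = 0.530033 + 0.432803 + 2.304274 = 3.2671

3.2671 bits


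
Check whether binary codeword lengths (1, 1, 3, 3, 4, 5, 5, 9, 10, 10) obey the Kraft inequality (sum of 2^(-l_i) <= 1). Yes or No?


Kraft sum = sum(2^(-l_i)) = 1.3789, need <= 1. Result: violated (a binary prefix-free code with these lengths cannot exist)

No


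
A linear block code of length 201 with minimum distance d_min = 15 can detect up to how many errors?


Detection capability = d_min - 1 = 15 - 1 = 14

14 errors


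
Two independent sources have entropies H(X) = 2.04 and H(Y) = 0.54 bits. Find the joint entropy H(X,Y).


For independent variables, H(X,Y) = H(X) + H(Y) = 2.04 + 0.54 = 2.58

2.58 bits


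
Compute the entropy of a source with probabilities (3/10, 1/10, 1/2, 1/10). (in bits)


H = -sum(p_i * log2(p_i)). Terms: -(3/10)*log2(3/10) = 0.521090; -(1/10)*log2(1/10) = 0.332193; -(1/2)*log2(1/2) = 0.500000; -(1/10)*log2(1/10) = 0.332193. H = 0.521090 + 0.332193 + 0.500000 + 0.332193 = 1.6855

1.6855 bits


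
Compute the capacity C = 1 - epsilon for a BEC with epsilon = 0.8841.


C = 1 - epsilon = 1 - 0.8841 = 0.1159

0.1159 bits


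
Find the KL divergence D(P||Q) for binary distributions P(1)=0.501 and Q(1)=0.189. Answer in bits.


KL = p*log2(p/q) + (1-p)*log2((1-p)/(1-q)) = 0.501*log2(0.501/0.189) + 0.499*log2(0.499/0.811) = 0.355

0.355 bits


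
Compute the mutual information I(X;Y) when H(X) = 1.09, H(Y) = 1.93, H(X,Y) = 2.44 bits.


I(X;Y) = H(X) + H(Y) - H(X,Y) = 1.09 + 1.93 - 2.44 = 0.58

0.58 bits


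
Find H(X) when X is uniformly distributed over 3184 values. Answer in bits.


H = log2(n) = log2(3184) = 11.6366

11.6366 bits


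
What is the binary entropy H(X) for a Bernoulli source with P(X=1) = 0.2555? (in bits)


H = -p*log2(p) - (1-p)*log2(1-p). -0.2555*log2(0.2555) = 0.502979; -0.7445*log2(0.7445) = 0.316901. H = 0.502979 + 0.316901 = 0.8199

0.8199 bits


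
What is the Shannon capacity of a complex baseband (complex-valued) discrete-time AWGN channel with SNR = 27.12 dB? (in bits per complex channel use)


SNR_linear = 10^(27.12/10) = 515.2286; C = log2(1 + SNR_linear) = log2(1 + 515.2286) = 9.0119

9.0119 bits/channel use


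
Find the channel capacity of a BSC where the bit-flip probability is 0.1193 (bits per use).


H(p) = -p*log2(p) - (1-p)*log2(1-p) = -0.1193*log2(0.1193) - 0.8807*log2(0.8807) = 0.365933 + 0.161412 = 0.5273. C = 1 - H(p) = 1 - 0.5273 = 0.4727

0.4727 bits


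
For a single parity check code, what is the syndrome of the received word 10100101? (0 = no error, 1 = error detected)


Syndrome = XOR of all bits = 1 XOR 0 XOR 1 XOR 0 XOR 0 XOR 1 XOR 0 XOR 1 = 0

0


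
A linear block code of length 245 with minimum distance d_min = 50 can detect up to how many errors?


Detection capability = d_min - 1 = 50 - 1 = 49

49 errors


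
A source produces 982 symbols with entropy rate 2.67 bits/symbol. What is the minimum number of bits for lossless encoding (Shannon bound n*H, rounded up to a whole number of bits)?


Minimum bits >= n * H = 982 * 2.67 = 2621.94, rounded up to a whole number of bits = 2622

2622 bits


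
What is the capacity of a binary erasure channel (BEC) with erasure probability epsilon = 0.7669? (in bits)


C = 1 - epsilon = 1 - 0.7669 = 0.2331

0.2331 bits


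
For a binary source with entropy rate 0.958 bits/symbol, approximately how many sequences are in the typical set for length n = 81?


log2|A_typical| = nH = 81 * 0.958 = 77.598, so |A_typical| ~ 2^77.598 = 2.287e+23

2.287e+23


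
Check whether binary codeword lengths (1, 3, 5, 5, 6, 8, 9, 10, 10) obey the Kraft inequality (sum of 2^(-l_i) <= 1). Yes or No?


Kraft sum = sum(2^(-l_i)) = 0.7109, need <= 1. Result: satisfied (a binary prefix-free code with these lengths exists)

Yes


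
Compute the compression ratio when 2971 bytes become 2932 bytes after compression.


Ratio = original / compressed = 2971 / 2932 = 1.0133

1.0133


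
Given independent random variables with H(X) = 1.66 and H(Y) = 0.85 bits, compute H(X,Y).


For independent variables, H(X,Y) = H(X) + H(Y) = 1.66 + 0.85 = 2.51

2.51 bits


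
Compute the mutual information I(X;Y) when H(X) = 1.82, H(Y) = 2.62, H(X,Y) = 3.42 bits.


I(X;Y) = H(X) + H(Y) - H(X,Y) = 1.82 + 2.62 - 3.42 = 1.02

1.02 bits


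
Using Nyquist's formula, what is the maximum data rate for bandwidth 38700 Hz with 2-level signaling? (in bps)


Rate = 2 * B * log2(M) = 2 * 38700 * 1.0 = 77400.0

77400.0 bps


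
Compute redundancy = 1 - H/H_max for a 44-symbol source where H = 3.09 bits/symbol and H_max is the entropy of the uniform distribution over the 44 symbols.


H_max = log2(K) = log2(44) = 5.4594 bits/symbol. Redundancy = 1 - H/H_max = 1 - 3.09/5.4594 = 1 - 0.566 = 0.434

0.434


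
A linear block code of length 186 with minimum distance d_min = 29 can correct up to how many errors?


Correction capability = floor((d-1)/2) = floor((29-1)/2) = 14

14 errors


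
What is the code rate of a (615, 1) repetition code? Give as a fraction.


Rate = k/n = 1/615

1/615


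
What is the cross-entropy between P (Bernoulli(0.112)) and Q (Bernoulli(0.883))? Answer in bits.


H(P,Q) = -p*log2(q) - (1-p)*log2(1-q). -0.112*log2(0.883) = 0.020106; -0.888*log2(0.117) = 2.748733. H(P,Q) = 0.020106 + 2.748733 = 2.7688

2.7688 bits


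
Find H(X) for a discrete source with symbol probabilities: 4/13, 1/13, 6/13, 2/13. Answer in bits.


H = -sum(p_i * log2(p_i)). Terms: -(4/13)*log2(4/13) = 0.523212; -(1/13)*log2(1/13) = 0.284649; -(6/13)*log2(6/13) = 0.514836; -(2/13)*log2(2/13) = 0.415452. H = 0.523212 + 0.284649 + 0.514836 + 0.415452 = 1.7381

1.7381 bits


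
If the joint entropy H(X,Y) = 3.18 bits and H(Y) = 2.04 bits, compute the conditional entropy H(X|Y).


H(X|Y) = H(X,Y) - H(Y) = 3.18 - 2.04 = 1.14

1.14 bits


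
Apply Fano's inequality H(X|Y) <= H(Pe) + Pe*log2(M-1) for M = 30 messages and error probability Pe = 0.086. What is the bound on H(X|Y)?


H(Pe) = -Pe*log2(Pe) - (1-Pe)*log2(1-Pe) = -0.086*log2(0.086) - 0.914*log2(0.914) = 0.304399 + 0.118577 = 0.423. Pe*log2(M-1) = 0.086*log2(29) = 0.417786. Bound = H(Pe) + Pe*log2(M-1) = 0.304399 + 0.118577 + 0.417786 = 0.8408

0.8408 bits


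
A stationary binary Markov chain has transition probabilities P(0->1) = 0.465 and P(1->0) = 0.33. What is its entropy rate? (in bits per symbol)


Stationary distribution: pi_0 = p10/(p01+p10) = 0.4151, pi_1 = 0.5849. Entropy rate H' = pi_0*H(p01) + pi_1*H(p10) = 0.4151*0.9965 + 0.5849*0.9149 = 0.9488

0.9488 bits/symbol


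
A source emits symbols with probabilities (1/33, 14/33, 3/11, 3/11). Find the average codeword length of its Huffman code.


Huffman construction (repeatedly merge the two least-probable nodes; each merge adds 1 bit to every symbol beneath it): 1/33 + 3/11 = 10/33; 3/11 + 10/33 = 19/33; 14/33 + 19/33 = 1. Resulting codeword lengths (in the order the probabilities were given): (3, 1, 3, 2). L_avg = sum(p_i * l_i) = 1/33*3 + 14/33*1 + 3/11*3 + 3/11*2 = 62/33 = 1.8788

1.8788 bits


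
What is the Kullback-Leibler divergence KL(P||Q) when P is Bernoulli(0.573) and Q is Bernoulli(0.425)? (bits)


KL = p*log2(p/q) + (1-p)*log2((1-p)/(1-q)) = 0.573*log2(0.573/0.425) + 0.427*log2(0.427/0.575) = 0.0637

0.0637 bits


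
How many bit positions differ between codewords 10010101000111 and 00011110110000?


Count differing positions: ^ . . . ^ . ^ ^ ^ ^ . ^ ^ ^ = 9 differences

9


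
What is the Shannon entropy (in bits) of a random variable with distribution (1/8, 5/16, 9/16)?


H = -sum(p_i * log2(p_i)). Terms: -(1/8)*log2(1/8) = 0.375000; -(5/16)*log2(5/16) = 0.524397; -(9/16)*log2(9/16) = 0.466917. H = 0.375000 + 0.524397 + 0.466917 = 1.3663

1.3663 bits


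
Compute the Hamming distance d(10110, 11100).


Count differing positions: . ^ . ^ . = 2 differences

2


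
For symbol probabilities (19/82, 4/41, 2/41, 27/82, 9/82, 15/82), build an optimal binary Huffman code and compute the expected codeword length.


Huffman construction (repeatedly merge the two least-probable nodes; each merge adds 1 bit to every symbol beneath it): 2/41 + 4/41 = 6/41; 9/82 + 6/41 = 21/82; 15/82 + 19/82 = 17/41; 21/82 + 27/82 = 24/41; 17/41 + 24/41 = 1. Resulting codeword lengths (in the order the probabilities were given): (2, 4, 4, 2, 3, 2). L_avg = sum(p_i * l_i) = 19/82*2 + 4/41*4 + 2/41*4 + 27/82*2 + 9/82*3 + 15/82*2 = 197/82 = 2.4024

2.4024 bits


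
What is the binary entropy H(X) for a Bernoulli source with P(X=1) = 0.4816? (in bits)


H = -p*log2(p) - (1-p)*log2(1-p). -0.4816*log2(0.4816) = 0.507651; -0.5184*log2(0.5184) = 0.491372. H = 0.507651 + 0.491372 = 0.999

0.999 bits


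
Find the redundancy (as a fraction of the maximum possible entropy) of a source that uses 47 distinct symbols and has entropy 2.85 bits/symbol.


H_max = log2(K) = log2(47) = 5.5546 bits/symbol. Redundancy = 1 - H/H_max = 1 - 2.85/5.5546 = 1 - 0.5131 = 0.4869

0.4869


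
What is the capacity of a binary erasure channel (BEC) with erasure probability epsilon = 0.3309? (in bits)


C = 1 - epsilon = 1 - 0.3309 = 0.6691

0.6691 bits


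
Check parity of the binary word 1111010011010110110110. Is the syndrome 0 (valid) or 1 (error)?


Syndrome = XOR of all bits = 1 XOR 1 XOR 1 XOR 1 XOR 0 XOR 1 XOR 0 XOR 0 XOR 1 XOR 1 XOR 0 XOR 1 XOR 0 XOR 1 XOR 1 XOR 0 XOR 1 XOR 1 XOR 0 XOR 1 XOR 1 XOR 0 = 0

0


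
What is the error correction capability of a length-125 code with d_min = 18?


Correction capability = floor((d-1)/2) = floor((18-1)/2) = 8

8 errors


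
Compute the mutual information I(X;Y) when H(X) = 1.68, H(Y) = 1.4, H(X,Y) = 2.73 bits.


I(X;Y) = H(X) + H(Y) - H(X,Y) = 1.68 + 1.4 - 2.73 = 0.35

0.35 bits


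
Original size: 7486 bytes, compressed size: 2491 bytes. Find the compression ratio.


Ratio = original / compressed = 7486 / 2491 = 3.0052

3.0052


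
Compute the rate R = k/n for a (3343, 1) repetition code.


Rate = k/n = 1/3343

1/3343


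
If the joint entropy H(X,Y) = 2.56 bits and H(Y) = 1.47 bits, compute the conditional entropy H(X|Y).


H(X|Y) = H(X,Y) - H(Y) = 2.56 - 1.47 = 1.09

1.09 bits


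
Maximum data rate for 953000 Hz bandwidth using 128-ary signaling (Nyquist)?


Rate = 2 * B * log2(M) = 2 * 953000 * 7.0 = 13342000.0

13342000.0 bps


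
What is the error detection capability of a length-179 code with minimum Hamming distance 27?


Detection capability = d_min - 1 = 27 - 1 = 26

26 errors


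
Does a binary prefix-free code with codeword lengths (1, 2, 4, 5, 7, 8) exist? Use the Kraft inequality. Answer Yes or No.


Kraft sum = sum(2^(-l_i)) = 0.8555, need <= 1. Result: satisfied (a binary prefix-free code with these lengths exists)

Yes


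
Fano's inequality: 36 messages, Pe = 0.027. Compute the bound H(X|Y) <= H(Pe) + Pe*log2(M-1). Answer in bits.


H(Pe) = -Pe*log2(Pe) - (1-Pe)*log2(1-Pe) = -0.027*log2(0.027) - 0.973*log2(0.973) = 0.140694 + 0.038422 = 0.1791. Pe*log2(M-1) = 0.027*log2(35) = 0.138491. Bound = H(Pe) + Pe*log2(M-1) = 0.140694 + 0.038422 + 0.138491 = 0.3176

0.3176 bits


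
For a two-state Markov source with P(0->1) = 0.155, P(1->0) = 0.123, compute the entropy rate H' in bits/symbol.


Stationary distribution: pi_0 = p10/(p01+p10) = 0.4424, pi_1 = 0.5576. Entropy rate H' = pi_0*H(p01) + pi_1*H(p10) = 0.4424*0.6222 + 0.5576*0.5379 = 0.5752

0.5752 bits/symbol


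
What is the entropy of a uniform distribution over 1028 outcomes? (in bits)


H = log2(n) = log2(1028) = 10.0056

10.0056 bits


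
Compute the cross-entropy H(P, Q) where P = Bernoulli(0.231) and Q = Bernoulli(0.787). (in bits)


H(P,Q) = -p*log2(q) - (1-p)*log2(1-q). -0.231*log2(0.787) = 0.079825; -0.769*log2(0.213) = 1.715696. H(P,Q) = 0.079825 + 1.715696 = 1.7955

1.7955 bits


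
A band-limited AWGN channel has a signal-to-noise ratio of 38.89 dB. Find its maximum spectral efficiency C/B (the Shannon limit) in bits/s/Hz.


SNR_linear = 10^(38.89/10) = 7744.618; C/B = log2(1 + SNR_linear) = log2(1 + 7744.618) = 12.9192

12.9192 bits/s/Hz


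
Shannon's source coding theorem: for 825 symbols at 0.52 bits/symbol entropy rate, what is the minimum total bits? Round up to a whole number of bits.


Minimum bits >= n * H = 825 * 0.52 = 429.0, rounded up to a whole number of bits = 429

429 bits


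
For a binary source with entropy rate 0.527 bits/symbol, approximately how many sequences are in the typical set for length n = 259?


log2|A_typical| = nH = 259 * 0.527 = 136.493, so |A_typical| ~ 2^136.493 = 1.226e+41

1.226e+41


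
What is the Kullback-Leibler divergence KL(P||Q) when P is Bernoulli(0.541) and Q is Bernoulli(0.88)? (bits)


KL = p*log2(p/q) + (1-p)*log2((1-p)/(1-q)) = 0.541*log2(0.541/0.88) + 0.459*log2(0.459/0.12) = 0.5087

0.5087 bits


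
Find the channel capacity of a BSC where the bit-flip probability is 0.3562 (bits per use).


H(p) = -p*log2(p) - (1-p)*log2(1-p) = -0.3562*log2(0.3562) - 0.6438*log2(0.6438) = 0.530467 + 0.409016 = 0.9395. C = 1 - H(p) = 1 - 0.9395 = 0.0605

0.0605 bits


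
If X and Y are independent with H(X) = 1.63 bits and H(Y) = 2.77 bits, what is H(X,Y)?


For independent variables, H(X,Y) = H(X) + H(Y) = 1.63 + 2.77 = 4.4

4.4 bits


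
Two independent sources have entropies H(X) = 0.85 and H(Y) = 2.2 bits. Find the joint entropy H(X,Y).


For independent variables, H(X,Y) = H(X) + H(Y) = 0.85 + 2.2 = 3.05

3.05 bits


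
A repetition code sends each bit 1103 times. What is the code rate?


Rate = k/n = 1/1103

1/1103


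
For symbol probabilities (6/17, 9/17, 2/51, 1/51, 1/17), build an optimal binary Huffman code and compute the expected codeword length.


Huffman construction (repeatedly merge the two least-probable nodes; each merge adds 1 bit to every symbol beneath it): 1/51 + 2/51 = 1/17; 1/17 + 1/17 = 2/17; 2/17 + 6/17 = 8/17; 8/17 + 9/17 = 1. Resulting codeword lengths (in the order the probabilities were given): (2, 1, 4, 4, 3). L_avg = sum(p_i * l_i) = 6/17*2 + 9/17*1 + 2/51*4 + 1/51*4 + 1/17*3 = 28/17 = 1.6471

1.6471 bits


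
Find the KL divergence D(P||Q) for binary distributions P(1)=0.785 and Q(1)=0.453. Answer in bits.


KL = p*log2(p/q) + (1-p)*log2((1-p)/(1-q)) = 0.785*log2(0.785/0.453) + 0.215*log2(0.215/0.547) = 0.333

0.333 bits


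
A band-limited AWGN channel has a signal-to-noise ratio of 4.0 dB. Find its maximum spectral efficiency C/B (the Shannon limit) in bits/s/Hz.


SNR_linear = 10^(4.0/10) = 2.5119; C/B = log2(1 + SNR_linear) = log2(1 + 2.5119) = 1.8122

1.8122 bits/s/Hz


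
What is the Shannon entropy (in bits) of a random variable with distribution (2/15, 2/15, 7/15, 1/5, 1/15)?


H = -sum(p_i * log2(p_i)). Terms: -(2/15)*log2(2/15) = 0.387585; -(2/15)*log2(2/15) = 0.387585; -(7/15)*log2(7/15) = 0.513117; -(1/5)*log2(1/5) = 0.464386; -(1/15)*log2(1/15) = 0.260459. H = 0.387585 + 0.387585 + 0.513117 + 0.464386 + 0.260459 = 2.0131

2.0131 bits


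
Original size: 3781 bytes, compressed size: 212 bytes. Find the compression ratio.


Ratio = original / compressed = 3781 / 212 = 17.8349

17.8349


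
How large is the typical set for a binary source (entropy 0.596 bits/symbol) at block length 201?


log2|A_typical| = nH = 201 * 0.596 = 119.796, so |A_typical| ~ 2^119.796 = 1.154e+36

1.154e+36


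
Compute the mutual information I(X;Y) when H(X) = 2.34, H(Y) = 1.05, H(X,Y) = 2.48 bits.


I(X;Y) = H(X) + H(Y) - H(X,Y) = 2.34 + 1.05 - 2.48 = 0.91

0.91 bits


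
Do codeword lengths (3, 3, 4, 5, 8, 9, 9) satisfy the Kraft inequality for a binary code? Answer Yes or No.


Kraft sum = sum(2^(-l_i)) = 0.3516, need <= 1. Result: satisfied (a binary prefix-free code with these lengths exists)

Yes


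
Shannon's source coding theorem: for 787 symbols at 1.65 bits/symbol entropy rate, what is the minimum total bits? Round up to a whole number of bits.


Minimum bits >= n * H = 787 * 1.65 = 1298.55, rounded up to a whole number of bits = 1299

1299 bits


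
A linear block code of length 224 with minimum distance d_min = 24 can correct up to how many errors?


Correction capability = floor((d-1)/2) = floor((24-1)/2) = 11

11 errors


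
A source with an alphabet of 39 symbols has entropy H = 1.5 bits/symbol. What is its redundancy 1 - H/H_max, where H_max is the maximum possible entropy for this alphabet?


H_max = log2(K) = log2(39) = 5.2854 bits/symbol. Redundancy = 1 - H/H_max = 1 - 1.5/5.2854 = 1 - 0.2838 = 0.7162

0.7162


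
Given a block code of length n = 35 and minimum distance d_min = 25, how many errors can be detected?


Detection capability = d_min - 1 = 25 - 1 = 24

24 errors


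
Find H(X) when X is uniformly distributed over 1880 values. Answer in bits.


H = log2(n) = log2(1880) = 10.8765

10.8765 bits


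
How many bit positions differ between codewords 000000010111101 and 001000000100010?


Count differing positions: . . ^ . . . . ^ . . ^ ^ ^ ^ ^ = 7 differences

7


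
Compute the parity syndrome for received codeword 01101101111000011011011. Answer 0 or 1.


Syndrome = XOR of all bits = 0 XOR 1 XOR 1 XOR 0 XOR 1 XOR 1 XOR 0 XOR 1 XOR 1 XOR 1 XOR 1 XOR 0 XOR 0 XOR 0 XOR 0 XOR 1 XOR 1 XOR 0 XOR 1 XOR 1 XOR 0 XOR 1 XOR 1 = 0

0


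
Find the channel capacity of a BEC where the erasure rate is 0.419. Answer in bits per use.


C = 1 - epsilon = 1 - 0.419 = 0.581

0.581 bits


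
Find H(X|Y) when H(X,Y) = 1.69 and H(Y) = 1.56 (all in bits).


H(X|Y) = H(X,Y) - H(Y) = 1.69 - 1.56 = 0.13

0.13 bits


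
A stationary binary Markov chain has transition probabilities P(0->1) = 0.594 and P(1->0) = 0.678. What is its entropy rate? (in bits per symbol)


Stationary distribution: pi_0 = p10/(p01+p10) = 0.533, pi_1 = 0.467. Entropy rate H' = pi_0*H(p01) + pi_1*H(p10) = 0.533*0.9744 + 0.467*0.9065 = 0.9427

0.9427 bits/symbol


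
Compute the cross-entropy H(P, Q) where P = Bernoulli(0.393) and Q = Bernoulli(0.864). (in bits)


H(P,Q) = -p*log2(q) - (1-p)*log2(1-q). -0.393*log2(0.864) = 0.082882; -0.607*log2(0.136) = 1.747141. H(P,Q) = 0.082882 + 1.747141 = 1.83

1.83 bits


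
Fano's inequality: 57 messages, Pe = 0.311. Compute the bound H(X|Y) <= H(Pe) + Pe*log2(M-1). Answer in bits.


H(Pe) = -Pe*log2(Pe) - (1-Pe)*log2(1-Pe) = -0.311*log2(0.311) - 0.689*log2(0.689) = 0.524039 + 0.370285 = 0.8943. Pe*log2(M-1) = 0.311*log2(56) = 1.806087. Bound = H(Pe) + Pe*log2(M-1) = 0.524039 + 0.370285 + 1.806087 = 2.7004

2.7004 bits


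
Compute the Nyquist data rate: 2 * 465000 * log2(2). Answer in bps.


Rate = 2 * B * log2(M) = 2 * 465000 * 1.0 = 930000.0

930000.0 bps


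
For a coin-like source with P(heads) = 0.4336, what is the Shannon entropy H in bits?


H = -p*log2(p) - (1-p)*log2(1-p). -0.4336*log2(0.4336) = 0.522732; -0.5664*log2(0.5664) = 0.464509. H = 0.522732 + 0.464509 = 0.9872

0.9872 bits


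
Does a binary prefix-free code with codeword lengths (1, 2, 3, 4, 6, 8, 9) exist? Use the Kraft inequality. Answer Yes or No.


Kraft sum = sum(2^(-l_i)) = 0.959, need <= 1. Result: satisfied (a binary prefix-free code with these lengths exists)

Yes


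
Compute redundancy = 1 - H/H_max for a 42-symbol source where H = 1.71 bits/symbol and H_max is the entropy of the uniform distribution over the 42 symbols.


H_max = log2(K) = log2(42) = 5.3923 bits/symbol. Redundancy = 1 - H/H_max = 1 - 1.71/5.3923 = 1 - 0.3171 = 0.6829

0.6829


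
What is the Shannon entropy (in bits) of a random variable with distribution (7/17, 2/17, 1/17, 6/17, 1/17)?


H = -sum(p_i * log2(p_i)). Terms: -(7/17)*log2(7/17) = 0.527103; -(2/17)*log2(2/17) = 0.363231; -(1/17)*log2(1/17) = 0.240439; -(6/17)*log2(6/17) = 0.530294; -(1/17)*log2(1/17) = 0.240439. H = 0.527103 + 0.363231 + 0.240439 + 0.530294 + 0.240439 = 1.9015

1.9015 bits


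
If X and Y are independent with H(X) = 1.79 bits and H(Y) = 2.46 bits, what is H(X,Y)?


For independent variables, H(X,Y) = H(X) + H(Y) = 1.79 + 2.46 = 4.25

4.25 bits


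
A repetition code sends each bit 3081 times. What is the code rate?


Rate = k/n = 1/3081

1/3081


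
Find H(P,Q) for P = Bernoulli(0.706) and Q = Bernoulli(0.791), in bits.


H(P,Q) = -p*log2(q) - (1-p)*log2(1-q). -0.706*log2(0.791) = 0.238805; -0.294*log2(0.209) = 0.663977. H(P,Q) = 0.238805 + 0.663977 = 0.9028

0.9028 bits


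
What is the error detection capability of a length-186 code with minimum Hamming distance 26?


Detection capability = d_min - 1 = 26 - 1 = 25

25 errors


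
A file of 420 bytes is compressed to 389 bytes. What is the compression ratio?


Ratio = original / compressed = 420 / 389 = 1.0797

1.0797


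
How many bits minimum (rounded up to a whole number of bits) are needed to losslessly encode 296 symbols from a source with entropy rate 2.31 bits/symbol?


Minimum bits >= n * H = 296 * 2.31 = 683.76, rounded up to a whole number of bits = 684

684 bits


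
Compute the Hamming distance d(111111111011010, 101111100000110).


Count differing positions: . ^ . . . . . ^ ^ . ^ ^ ^ . . = 6 differences

6


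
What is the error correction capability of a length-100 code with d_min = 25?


Correction capability = floor((d-1)/2) = floor((25-1)/2) = 12

12 errors


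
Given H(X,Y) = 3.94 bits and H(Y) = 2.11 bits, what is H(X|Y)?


H(X|Y) = H(X,Y) - H(Y) = 3.94 - 2.11 = 1.83

1.83 bits


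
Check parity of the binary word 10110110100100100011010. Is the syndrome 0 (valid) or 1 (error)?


Syndrome = XOR of all bits = 1 XOR 0 XOR 1 XOR 1 XOR 0 XOR 1 XOR 1 XOR 0 XOR 1 XOR 0 XOR 0 XOR 1 XOR 0 XOR 0 XOR 1 XOR 0 XOR 0 XOR 0 XOR 1 XOR 1 XOR 0 XOR 1 XOR 0 = 1

1


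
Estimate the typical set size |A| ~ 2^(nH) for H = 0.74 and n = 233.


log2|A_typical| = nH = 233 * 0.74 = 172.42, so |A_typical| ~ 2^172.42 = 8.009e+51

8.009e+51


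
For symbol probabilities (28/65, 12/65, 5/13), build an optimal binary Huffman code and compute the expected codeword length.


Huffman construction (repeatedly merge the two least-probable nodes; each merge adds 1 bit to every symbol beneath it): 12/65 + 5/13 = 37/65; 28/65 + 37/65 = 1. Resulting codeword lengths (in the order the probabilities were given): (1, 2, 2). L_avg = sum(p_i * l_i) = 28/65*1 + 12/65*2 + 5/13*2 = 102/65 = 1.5692

1.5692 bits


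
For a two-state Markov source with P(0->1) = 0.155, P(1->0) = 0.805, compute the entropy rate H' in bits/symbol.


Stationary distribution: pi_0 = p10/(p01+p10) = 0.8385, pi_1 = 0.1615. Entropy rate H' = pi_0*H(p01) + pi_1*H(p10) = 0.8385*0.6222 + 0.1615*0.7118 = 0.6367

0.6367 bits/symbol


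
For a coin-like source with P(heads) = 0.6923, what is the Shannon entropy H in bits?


H = -p*log2(p) - (1-p)*log2(1-p). -0.6923*log2(0.6923) = 0.367286; -0.3077*log2(0.3077) = 0.523214. H = 0.367286 + 0.523214 = 0.8905

0.8905 bits


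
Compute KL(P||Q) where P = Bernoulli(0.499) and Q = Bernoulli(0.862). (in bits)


KL = p*log2(p/q) + (1-p)*log2((1-p)/(1-q)) = 0.499*log2(0.499/0.862) + 0.501*log2(0.501/0.138) = 0.5384

0.5384 bits


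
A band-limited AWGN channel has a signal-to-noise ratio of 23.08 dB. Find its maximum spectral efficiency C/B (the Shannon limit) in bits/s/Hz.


SNR_linear = 10^(23.08/10) = 203.2357; C/B = log2(1 + SNR_linear) = log2(1 + 203.2357) = 7.6741

7.6741 bits/s/Hz


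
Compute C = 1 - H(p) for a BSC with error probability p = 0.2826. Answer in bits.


H(p) = -p*log2(p) - (1-p)*log2(1-p) = -0.2826*log2(0.2826) - 0.7174*log2(0.7174) = 0.515227 + 0.343742 = 0.859. C = 1 - H(p) = 1 - 0.859 = 0.141

0.141 bits


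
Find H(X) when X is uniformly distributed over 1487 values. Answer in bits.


H = log2(n) = log2(1487) = 10.5382

10.5382 bits


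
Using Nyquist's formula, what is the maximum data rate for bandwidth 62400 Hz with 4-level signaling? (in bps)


Rate = 2 * B * log2(M) = 2 * 62400 * 2.0 = 249600.0

249600.0 bps


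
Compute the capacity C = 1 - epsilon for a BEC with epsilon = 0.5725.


C = 1 - epsilon = 1 - 0.5725 = 0.4275

0.4275 bits


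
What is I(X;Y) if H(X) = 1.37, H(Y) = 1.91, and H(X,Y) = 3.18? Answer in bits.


I(X;Y) = H(X) + H(Y) - H(X,Y) = 1.37 + 1.91 - 3.18 = 0.1

0.1 bits


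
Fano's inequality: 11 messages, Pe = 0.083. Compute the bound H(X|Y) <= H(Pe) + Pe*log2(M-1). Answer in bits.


H(Pe) = -Pe*log2(Pe) - (1-Pe)*log2(1-Pe) = -0.083*log2(0.083) - 0.917*log2(0.917) = 0.298032 + 0.114631 = 0.4127. Pe*log2(M-1) = 0.083*log2(10) = 0.275720. Bound = H(Pe) + Pe*log2(M-1) = 0.298032 + 0.114631 + 0.275720 = 0.6884

0.6884 bits


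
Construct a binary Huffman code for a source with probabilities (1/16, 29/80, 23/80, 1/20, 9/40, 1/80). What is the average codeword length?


Huffman construction (repeatedly merge the two least-probable nodes; each merge adds 1 bit to every symbol beneath it): 1/80 + 1/20 = 1/16; 1/16 + 1/16 = 1/8; 1/8 + 9/40 = 7/20; 23/80 + 7/20 = 51/80; 29/80 + 51/80 = 1. Resulting codeword lengths (in the order the probabilities were given): (4, 1, 2, 5, 3, 5). L_avg = sum(p_i * l_i) = 1/16*4 + 29/80*1 + 23/80*2 + 1/20*5 + 9/40*3 + 1/80*5 = 87/40 = 2.175

2.175 bits


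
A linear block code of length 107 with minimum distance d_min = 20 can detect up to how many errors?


Detection capability = d_min - 1 = 20 - 1 = 19

19 errors


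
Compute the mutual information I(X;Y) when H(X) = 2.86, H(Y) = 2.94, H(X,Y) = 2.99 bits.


I(X;Y) = H(X) + H(Y) - H(X,Y) = 2.86 + 2.94 - 2.99 = 2.81

2.81 bits


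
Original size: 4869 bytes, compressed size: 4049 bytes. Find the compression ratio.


Ratio = original / compressed = 4869 / 4049 = 1.2025

1.2025


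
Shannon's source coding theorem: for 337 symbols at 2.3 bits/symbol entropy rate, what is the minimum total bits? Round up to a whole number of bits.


Minimum bits >= n * H = 337 * 2.3 = 775.1, rounded up to a whole number of bits = 776

776 bits


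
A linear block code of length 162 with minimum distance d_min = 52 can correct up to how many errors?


Correction capability = floor((d-1)/2) = floor((52-1)/2) = 25

25 errors


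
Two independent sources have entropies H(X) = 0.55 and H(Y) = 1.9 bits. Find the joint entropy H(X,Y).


For independent variables, H(X,Y) = H(X) + H(Y) = 0.55 + 1.9 = 2.45

2.45 bits


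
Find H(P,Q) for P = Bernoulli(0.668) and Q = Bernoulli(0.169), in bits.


H(P,Q) = -p*log2(q) - (1-p)*log2(1-q). -0.668*log2(0.169) = 1.713356; -0.332*log2(0.831) = 0.088670. H(P,Q) = 1.713356 + 0.088670 = 1.802

1.802 bits


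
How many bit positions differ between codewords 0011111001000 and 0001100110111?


Count differing positions: . . ^ . . ^ ^ ^ ^ ^ ^ ^ ^ = 9 differences

9


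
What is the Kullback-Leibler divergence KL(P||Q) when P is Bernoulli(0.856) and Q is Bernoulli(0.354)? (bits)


KL = p*log2(p/q) + (1-p)*log2((1-p)/(1-q)) = 0.856*log2(0.856/0.354) + 0.144*log2(0.144/0.646) = 0.7786

0.7786 bits


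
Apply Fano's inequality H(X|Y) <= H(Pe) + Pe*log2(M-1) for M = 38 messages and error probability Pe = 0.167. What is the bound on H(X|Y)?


H(Pe) = -Pe*log2(Pe) - (1-Pe)*log2(1-Pe) = -0.167*log2(0.167) - 0.833*log2(0.833) = 0.431207 + 0.219588 = 0.6508. Pe*log2(M-1) = 0.167*log2(37) = 0.869979. Bound = H(Pe) + Pe*log2(M-1) = 0.431207 + 0.219588 + 0.869979 = 1.5208

1.5208 bits


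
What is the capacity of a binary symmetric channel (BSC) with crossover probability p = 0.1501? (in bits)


H(p) = -p*log2(p) - (1-p)*log2(1-p) = -0.1501*log2(0.1501) - 0.8499*log2(0.8499) = 0.410674 + 0.199416 = 0.6101. C = 1 - H(p) = 1 - 0.6101 = 0.3899

0.3899 bits


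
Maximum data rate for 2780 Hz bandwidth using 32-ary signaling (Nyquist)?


Rate = 2 * B * log2(M) = 2 * 2780 * 5.0 = 27800.0

27800.0 bps


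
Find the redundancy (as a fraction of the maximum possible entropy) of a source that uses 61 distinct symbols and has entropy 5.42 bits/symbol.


H_max = log2(K) = log2(61) = 5.9307 bits/symbol. Redundancy = 1 - H/H_max = 1 - 5.42/5.9307 = 1 - 0.9139 = 0.0861

0.0861


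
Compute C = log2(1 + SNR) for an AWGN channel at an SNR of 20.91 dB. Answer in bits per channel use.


SNR_linear = 10^(20.91/10) = 123.3105; C = log2(1 + SNR_linear) = log2(1 + 123.3105) = 6.9578

6.9578 bits/channel use


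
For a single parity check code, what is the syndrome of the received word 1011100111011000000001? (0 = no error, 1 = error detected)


Syndrome = XOR of all bits = 1 XOR 0 XOR 1 XOR 1 XOR 1 XOR 0 XOR 0 XOR 1 XOR 1 XOR 1 XOR 0 XOR 1 XOR 1 XOR 0 XOR 0 XOR 0 XOR 0 XOR 0 XOR 0 XOR 0 XOR 0 XOR 1 = 0

0


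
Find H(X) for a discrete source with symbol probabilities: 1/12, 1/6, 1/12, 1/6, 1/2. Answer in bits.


H = -sum(p_i * log2(p_i)). Terms: -(1/12)*log2(1/12) = 0.298747; -(1/6)*log2(1/6) = 0.430827; -(1/12)*log2(1/12) = 0.298747; -(1/6)*log2(1/6) = 0.430827; -(1/2)*log2(1/2) = 0.500000. H = 0.298747 + 0.430827 + 0.298747 + 0.430827 + 0.500000 = 1.9591

1.9591 bits


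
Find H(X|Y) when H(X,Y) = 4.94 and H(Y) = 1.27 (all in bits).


H(X|Y) = H(X,Y) - H(Y) = 4.94 - 1.27 = 3.67

3.67 bits


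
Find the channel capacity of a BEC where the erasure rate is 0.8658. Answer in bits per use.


C = 1 - epsilon = 1 - 0.8658 = 0.1342

0.1342 bits


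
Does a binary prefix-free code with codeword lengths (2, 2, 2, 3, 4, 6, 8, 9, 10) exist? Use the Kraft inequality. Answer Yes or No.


Kraft sum = sum(2^(-l_i)) = 0.96, need <= 1. Result: satisfied (a binary prefix-free code with these lengths exists)

Yes


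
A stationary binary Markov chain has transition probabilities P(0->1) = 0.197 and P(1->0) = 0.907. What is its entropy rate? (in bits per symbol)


Stationary distribution: pi_0 = p10/(p01+p10) = 0.8216, pi_1 = 0.1784. Entropy rate H' = pi_0*H(p01) + pi_1*H(p10) = 0.8216*0.7159 + 0.1784*0.4464 = 0.6678

0.6678 bits/symbol


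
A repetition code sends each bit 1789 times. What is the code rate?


Rate = k/n = 1/1789

1/1789


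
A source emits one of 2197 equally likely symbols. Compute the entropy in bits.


H = log2(n) = log2(2197) = 11.1013

11.1013 bits


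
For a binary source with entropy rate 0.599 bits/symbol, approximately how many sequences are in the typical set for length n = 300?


log2|A_typical| = nH = 300 * 0.599 = 179.7, so |A_typical| ~ 2^179.7 = 1.245e+54

1.245e+54


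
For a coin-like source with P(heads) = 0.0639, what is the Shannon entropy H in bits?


H = -p*log2(p) - (1-p)*log2(1-p). -0.0639*log2(0.0639) = 0.253558; -0.9361*log2(0.9361) = 0.089178. H = 0.253558 + 0.089178 = 0.3427

0.3427 bits


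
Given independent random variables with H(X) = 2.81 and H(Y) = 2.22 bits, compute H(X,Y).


For independent variables, H(X,Y) = H(X) + H(Y) = 2.81 + 2.22 = 5.03

5.03 bits


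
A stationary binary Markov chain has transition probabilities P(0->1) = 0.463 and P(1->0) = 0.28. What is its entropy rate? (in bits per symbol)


Stationary distribution: pi_0 = p10/(p01+p10) = 0.3769, pi_1 = 0.6231. Entropy rate H' = pi_0*H(p01) + pi_1*H(p10) = 0.3769*0.996 + 0.6231*0.8555 = 0.9084

0.9084 bits/symbol


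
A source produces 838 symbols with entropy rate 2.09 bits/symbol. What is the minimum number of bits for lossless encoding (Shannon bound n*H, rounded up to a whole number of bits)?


Minimum bits >= n * H = 838 * 2.09 = 1751.42, rounded up to a whole number of bits = 1752

1752 bits


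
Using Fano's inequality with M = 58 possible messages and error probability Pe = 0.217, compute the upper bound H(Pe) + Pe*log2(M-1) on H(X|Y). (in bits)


H(Pe) = -Pe*log2(Pe) - (1-Pe)*log2(1-Pe) = -0.217*log2(0.217) - 0.783*log2(0.783) = 0.478319 + 0.276333 = 0.7547. Pe*log2(M-1) = 0.217*log2(57) = 1.265737. Bound = H(Pe) + Pe*log2(M-1) = 0.478319 + 0.276333 + 1.265737 = 2.0204

2.0204 bits


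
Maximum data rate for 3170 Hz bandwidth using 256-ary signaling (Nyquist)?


Rate = 2 * B * log2(M) = 2 * 3170 * 8.0 = 50720.0

50720.0 bps


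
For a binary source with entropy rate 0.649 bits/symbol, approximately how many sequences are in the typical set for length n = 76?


log2|A_typical| = nH = 76 * 0.649 = 49.324, so |A_typical| ~ 2^49.324 = 7.047e+14

7.047e+14


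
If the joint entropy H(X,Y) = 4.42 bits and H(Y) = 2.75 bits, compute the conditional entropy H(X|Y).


H(X|Y) = H(X,Y) - H(Y) = 4.42 - 2.75 = 1.67

1.67 bits


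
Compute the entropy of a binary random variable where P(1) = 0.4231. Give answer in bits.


H = -p*log2(p) - (1-p)*log2(1-p). -0.4231*log2(0.4231) = 0.525037; -0.5769*log2(0.5769) = 0.457832. H = 0.525037 + 0.457832 = 0.9829

0.9829 bits


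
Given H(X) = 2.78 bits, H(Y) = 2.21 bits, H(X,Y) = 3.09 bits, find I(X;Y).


I(X;Y) = H(X) + H(Y) - H(X,Y) = 2.78 + 2.21 - 3.09 = 1.9

1.9 bits


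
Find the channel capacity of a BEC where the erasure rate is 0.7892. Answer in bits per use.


C = 1 - epsilon = 1 - 0.7892 = 0.2108

0.2108 bits


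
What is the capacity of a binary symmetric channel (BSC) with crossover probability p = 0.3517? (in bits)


H(p) = -p*log2(p) - (1-p)*log2(1-p) = -0.3517*log2(0.3517) - 0.6483*log2(0.6483) = 0.530217 + 0.405360 = 0.9356. C = 1 - H(p) = 1 - 0.9356 = 0.0644

0.0644 bits


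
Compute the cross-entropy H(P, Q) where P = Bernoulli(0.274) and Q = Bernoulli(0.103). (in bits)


H(P,Q) = -p*log2(q) - (1-p)*log2(1-q). -0.274*log2(0.103) = 0.898524; -0.726*log2(0.897) = 0.113851. H(P,Q) = 0.898524 + 0.113851 = 1.0124

1.0124 bits


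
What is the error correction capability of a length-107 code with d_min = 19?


Correction capability = floor((d-1)/2) = floor((19-1)/2) = 9

9 errors


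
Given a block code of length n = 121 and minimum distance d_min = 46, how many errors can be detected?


Detection capability = d_min - 1 = 46 - 1 = 45

45 errors


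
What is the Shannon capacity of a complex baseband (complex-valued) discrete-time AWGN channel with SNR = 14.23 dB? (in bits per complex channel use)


SNR_linear = 10^(14.23/10) = 26.485; C = log2(1 + SNR_linear) = log2(1 + 26.485) = 4.7806

4.7806 bits/channel use


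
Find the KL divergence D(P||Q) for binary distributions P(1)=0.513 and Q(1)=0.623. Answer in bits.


KL = p*log2(p/q) + (1-p)*log2((1-p)/(1-q)) = 0.513*log2(0.513/0.623) + 0.487*log2(0.487/0.377) = 0.0361

0.0361 bits


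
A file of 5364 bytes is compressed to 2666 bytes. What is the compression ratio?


Ratio = original / compressed = 5364 / 2666 = 2.012

2.012


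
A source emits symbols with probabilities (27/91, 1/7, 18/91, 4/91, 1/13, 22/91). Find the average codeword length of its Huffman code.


Huffman construction (repeatedly merge the two least-probable nodes; each merge adds 1 bit to every symbol beneath it): 4/91 + 1/13 = 11/91; 11/91 + 1/7 = 24/91; 18/91 + 22/91 = 40/91; 24/91 + 27/91 = 51/91; 40/91 + 51/91 = 1. Resulting codeword lengths (in the order the probabilities were given): (2, 3, 2, 4, 4, 2). L_avg = sum(p_i * l_i) = 27/91*2 + 1/7*3 + 18/91*2 + 4/91*4 + 1/13*4 + 22/91*2 = 31/13 = 2.3846

2.3846 bits


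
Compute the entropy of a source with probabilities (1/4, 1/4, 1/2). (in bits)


H = -sum(p_i * log2(p_i)). Terms: -(1/4)*log2(1/4) = 0.500000; -(1/4)*log2(1/4) = 0.500000; -(1/2)*log2(1/2) = 0.500000. H = 0.500000 + 0.500000 + 0.500000 = 1.5

1.5 bits


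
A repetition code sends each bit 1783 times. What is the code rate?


Rate = k/n = 1/1783

1/1783


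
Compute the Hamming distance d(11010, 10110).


Count differing positions: . ^ ^ . . = 2 differences

2


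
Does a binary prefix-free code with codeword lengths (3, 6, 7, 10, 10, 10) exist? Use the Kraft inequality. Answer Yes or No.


Kraft sum = sum(2^(-l_i)) = 0.1514, need <= 1. Result: satisfied (a binary prefix-free code with these lengths exists)

Yes


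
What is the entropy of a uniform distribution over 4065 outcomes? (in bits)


H = log2(n) = log2(4065) = 11.989

11.989 bits


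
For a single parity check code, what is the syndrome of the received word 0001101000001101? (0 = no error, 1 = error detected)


Syndrome = XOR of all bits = 0 XOR 0 XOR 0 XOR 1 XOR 1 XOR 0 XOR 1 XOR 0 XOR 0 XOR 0 XOR 0 XOR 0 XOR 1 XOR 1 XOR 0 XOR 1 = 0

0


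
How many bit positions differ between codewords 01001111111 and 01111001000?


Count differing positions: . . ^ ^ . ^ ^ . ^ ^ ^ = 7 differences

7


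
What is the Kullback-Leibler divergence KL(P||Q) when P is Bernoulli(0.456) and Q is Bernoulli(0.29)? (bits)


KL = p*log2(p/q) + (1-p)*log2((1-p)/(1-q)) = 0.456*log2(0.456/0.29) + 0.544*log2(0.544/0.71) = 0.0887

0.0887 bits


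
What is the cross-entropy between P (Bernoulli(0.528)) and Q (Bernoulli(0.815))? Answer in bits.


H(P,Q) = -p*log2(q) - (1-p)*log2(1-q). -0.528*log2(0.815) = 0.155828; -0.472*log2(0.185) = 1.149038. H(P,Q) = 0.155828 + 1.149038 = 1.3049

1.3049 bits


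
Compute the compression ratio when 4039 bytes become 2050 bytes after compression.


Ratio = original / compressed = 4039 / 2050 = 1.9702

1.9702


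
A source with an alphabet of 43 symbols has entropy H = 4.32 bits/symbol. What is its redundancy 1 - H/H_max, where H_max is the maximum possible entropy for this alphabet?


H_max = log2(K) = log2(43) = 5.4263 bits/symbol. Redundancy = 1 - H/H_max = 1 - 4.32/5.4263 = 1 - 0.7961 = 0.2039

0.2039


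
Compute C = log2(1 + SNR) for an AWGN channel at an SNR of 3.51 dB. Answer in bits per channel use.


SNR_linear = 10^(3.51/10) = 2.2439; C = log2(1 + SNR_linear) = log2(1 + 2.2439) = 1.6977

1.6977 bits/channel use


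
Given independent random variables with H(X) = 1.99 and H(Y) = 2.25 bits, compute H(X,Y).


For independent variables, H(X,Y) = H(X) + H(Y) = 1.99 + 2.25 = 4.24

4.24 bits
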